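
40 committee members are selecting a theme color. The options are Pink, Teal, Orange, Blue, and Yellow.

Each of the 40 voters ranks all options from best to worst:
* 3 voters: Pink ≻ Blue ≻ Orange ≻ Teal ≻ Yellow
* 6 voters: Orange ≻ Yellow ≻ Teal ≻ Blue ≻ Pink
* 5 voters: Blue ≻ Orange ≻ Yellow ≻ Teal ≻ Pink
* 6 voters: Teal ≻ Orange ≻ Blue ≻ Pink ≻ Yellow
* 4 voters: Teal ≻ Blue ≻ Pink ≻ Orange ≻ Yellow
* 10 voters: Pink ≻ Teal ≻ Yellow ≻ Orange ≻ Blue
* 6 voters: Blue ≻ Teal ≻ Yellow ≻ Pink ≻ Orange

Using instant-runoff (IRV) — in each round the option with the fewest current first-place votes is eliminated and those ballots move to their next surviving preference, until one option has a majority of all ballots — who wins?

Round 1: Pink 13, Teal 10, Orange 6, Blue 11, Yellow 0. Yellow eliminated.
Round 2: Pink 13, Teal 10, Orange 6, Blue 11. Orange eliminated.
Round 3: Pink 13, Teal 16, Blue 11. Blue eliminated.
Round 4: Pink 13, Teal 27. Teal has a majority (≥21).

Teal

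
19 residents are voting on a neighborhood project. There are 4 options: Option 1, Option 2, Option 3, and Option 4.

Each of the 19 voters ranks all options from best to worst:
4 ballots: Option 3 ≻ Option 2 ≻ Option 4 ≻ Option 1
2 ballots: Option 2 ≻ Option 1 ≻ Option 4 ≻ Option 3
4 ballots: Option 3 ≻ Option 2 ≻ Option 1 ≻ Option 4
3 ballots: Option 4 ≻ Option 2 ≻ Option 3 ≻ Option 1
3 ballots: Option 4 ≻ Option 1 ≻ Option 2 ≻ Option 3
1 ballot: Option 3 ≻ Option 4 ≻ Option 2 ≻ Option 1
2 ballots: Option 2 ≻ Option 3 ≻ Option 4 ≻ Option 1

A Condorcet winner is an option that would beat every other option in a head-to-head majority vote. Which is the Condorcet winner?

Option 2

Option 2 vs Option 1: 16–3
Option 2 vs Option 3: 10–9
Option 2 vs Option 4: 12–7
Option 2 beats every other option.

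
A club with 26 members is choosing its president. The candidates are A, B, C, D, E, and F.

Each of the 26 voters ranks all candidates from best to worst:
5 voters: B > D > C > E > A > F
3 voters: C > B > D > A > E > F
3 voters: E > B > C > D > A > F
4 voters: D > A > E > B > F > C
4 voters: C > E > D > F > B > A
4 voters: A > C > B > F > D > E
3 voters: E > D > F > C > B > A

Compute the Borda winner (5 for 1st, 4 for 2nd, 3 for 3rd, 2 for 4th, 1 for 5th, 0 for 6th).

A: 5×1 + 3×2 + 3×1 + 4×4 + 4×0 + 4×5 + 3×0 = 50
B: 5×5 + 3×4 + 3×4 + 4×2 + 4×1 + 4×3 + 3×1 = 76
C: 5×3 + 3×5 + 3×3 + 4×0 + 4×5 + 4×4 + 3×2 = 81
D: 5×4 + 3×3 + 3×2 + 4×5 + 4×3 + 4×1 + 3×4 = 83
E: 5×2 + 3×1 + 3×5 + 4×3 + 4×4 + 4×0 + 3×5 = 71
F: 5×0 + 3×0 + 3×0 + 4×1 + 4×2 + 4×2 + 3×3 = 29

D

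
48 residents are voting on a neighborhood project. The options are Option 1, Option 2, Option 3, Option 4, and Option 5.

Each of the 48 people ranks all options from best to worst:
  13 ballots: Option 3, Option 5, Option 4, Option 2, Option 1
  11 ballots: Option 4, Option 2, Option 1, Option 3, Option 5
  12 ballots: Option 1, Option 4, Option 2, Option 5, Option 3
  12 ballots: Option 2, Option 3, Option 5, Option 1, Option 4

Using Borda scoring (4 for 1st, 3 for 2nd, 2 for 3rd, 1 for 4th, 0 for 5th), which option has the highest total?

Option 2

Option 1: 13×0 + 11×2 + 12×4 + 12×1 = 82
Option 2: 13×1 + 11×3 + 12×2 + 12×4 = 118
Option 3: 13×4 + 11×1 + 12×0 + 12×3 = 99
Option 4: 13×2 + 11×4 + 12×3 + 12×0 = 106
Option 5: 13×3 + 11×0 + 12×1 + 12×2 = 75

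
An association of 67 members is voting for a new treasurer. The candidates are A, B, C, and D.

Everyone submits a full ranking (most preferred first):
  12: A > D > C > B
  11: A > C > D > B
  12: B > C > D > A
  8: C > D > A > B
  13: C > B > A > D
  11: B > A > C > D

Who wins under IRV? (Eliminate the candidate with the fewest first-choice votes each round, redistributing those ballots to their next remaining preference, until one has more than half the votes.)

Round 1: A 23, B 23, C 21, D 0. D eliminated.
Round 2: A 23, B 23, C 21. C eliminated.
Round 3: A 31, B 36. B has a majority (≥34).

B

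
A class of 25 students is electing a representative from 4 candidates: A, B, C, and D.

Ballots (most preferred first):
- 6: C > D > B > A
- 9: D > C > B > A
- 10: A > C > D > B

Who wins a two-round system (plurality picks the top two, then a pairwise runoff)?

D

Round 1 first-place votes: A 10, B 0, C 6, D 9. A and D advance.
Runoff: A is ranked above D on 10 ballots, D above A on 15.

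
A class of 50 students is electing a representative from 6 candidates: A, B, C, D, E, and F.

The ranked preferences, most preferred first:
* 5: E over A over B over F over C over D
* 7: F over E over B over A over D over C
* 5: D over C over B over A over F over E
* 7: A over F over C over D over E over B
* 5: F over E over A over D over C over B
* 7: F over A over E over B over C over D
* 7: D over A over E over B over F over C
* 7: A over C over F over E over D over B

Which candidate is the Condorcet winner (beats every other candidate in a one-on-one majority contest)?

A

A vs B: 38–12
A vs C: 45–5
A vs D: 38–12
A vs E: 33–17
A vs F: 31–19
A beats every other candidate.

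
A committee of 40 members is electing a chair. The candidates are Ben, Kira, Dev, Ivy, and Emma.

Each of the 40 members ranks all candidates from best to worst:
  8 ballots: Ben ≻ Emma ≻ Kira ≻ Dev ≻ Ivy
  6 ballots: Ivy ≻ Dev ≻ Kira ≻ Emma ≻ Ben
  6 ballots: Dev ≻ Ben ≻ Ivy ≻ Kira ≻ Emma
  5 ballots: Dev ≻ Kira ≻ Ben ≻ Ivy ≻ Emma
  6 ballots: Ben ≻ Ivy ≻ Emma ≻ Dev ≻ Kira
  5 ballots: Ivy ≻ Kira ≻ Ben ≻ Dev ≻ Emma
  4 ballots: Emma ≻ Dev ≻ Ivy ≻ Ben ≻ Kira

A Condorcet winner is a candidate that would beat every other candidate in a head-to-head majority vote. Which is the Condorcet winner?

Dev vs Ben: 21–19
Dev vs Kira: 27–13
Dev vs Ivy: 23–17
Dev vs Emma: 22–18
Dev beats every other candidate.

Dev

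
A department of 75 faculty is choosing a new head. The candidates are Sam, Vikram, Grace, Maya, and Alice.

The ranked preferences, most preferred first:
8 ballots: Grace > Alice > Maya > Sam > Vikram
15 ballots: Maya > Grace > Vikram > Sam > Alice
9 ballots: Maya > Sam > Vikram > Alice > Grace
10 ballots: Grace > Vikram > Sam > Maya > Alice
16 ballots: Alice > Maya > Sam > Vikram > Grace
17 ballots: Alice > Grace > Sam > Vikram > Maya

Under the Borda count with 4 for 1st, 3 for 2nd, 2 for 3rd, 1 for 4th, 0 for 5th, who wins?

Sam: 8×1 + 15×1 + 9×3 + 10×2 + 16×2 + 17×2 = 136
Vikram: 8×0 + 15×2 + 9×2 + 10×3 + 16×1 + 17×1 = 111
Grace: 8×4 + 15×3 + 9×0 + 10×4 + 16×0 + 17×3 = 168
Maya: 8×2 + 15×4 + 9×4 + 10×1 + 16×3 + 17×0 = 170
Alice: 8×3 + 15×0 + 9×1 + 10×0 + 16×4 + 17×4 = 165

Maya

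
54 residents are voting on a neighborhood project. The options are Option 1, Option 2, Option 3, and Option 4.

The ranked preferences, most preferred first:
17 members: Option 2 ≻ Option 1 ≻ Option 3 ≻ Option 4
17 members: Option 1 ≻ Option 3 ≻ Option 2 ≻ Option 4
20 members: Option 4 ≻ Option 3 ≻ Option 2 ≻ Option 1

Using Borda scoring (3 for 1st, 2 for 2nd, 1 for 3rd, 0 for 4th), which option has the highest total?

Option 1: 17×2 + 17×3 + 20×0 = 85
Option 2: 17×3 + 17×1 + 20×1 = 88
Option 3: 17×1 + 17×2 + 20×2 = 91
Option 4: 17×0 + 17×0 + 20×3 = 60

Option 3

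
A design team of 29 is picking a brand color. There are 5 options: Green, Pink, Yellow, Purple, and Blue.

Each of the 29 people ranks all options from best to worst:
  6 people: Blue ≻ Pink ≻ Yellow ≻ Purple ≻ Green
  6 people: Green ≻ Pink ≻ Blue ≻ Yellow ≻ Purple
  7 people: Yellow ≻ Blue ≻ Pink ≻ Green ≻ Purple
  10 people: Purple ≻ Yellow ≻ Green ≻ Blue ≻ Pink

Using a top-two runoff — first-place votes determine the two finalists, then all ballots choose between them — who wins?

Round 1 first-place votes: Green 6, Pink 0, Yellow 7, Purple 10, Blue 6. Purple and Yellow advance.
Runoff: Purple is ranked above Yellow on 10 ballots, Yellow above Purple on 19.

Yellow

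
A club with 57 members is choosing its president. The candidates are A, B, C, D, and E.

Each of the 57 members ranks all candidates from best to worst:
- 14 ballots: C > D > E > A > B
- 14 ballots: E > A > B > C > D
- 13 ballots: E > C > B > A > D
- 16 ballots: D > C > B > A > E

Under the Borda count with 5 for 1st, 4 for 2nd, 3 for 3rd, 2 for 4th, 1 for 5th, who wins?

A: 14×2 + 14×4 + 13×2 + 16×2 = 142
B: 14×1 + 14×3 + 13×3 + 16×3 = 143
C: 14×5 + 14×2 + 13×4 + 16×4 = 214
D: 14×4 + 14×1 + 13×1 + 16×5 = 163
E: 14×3 + 14×5 + 13×5 + 16×1 = 193

C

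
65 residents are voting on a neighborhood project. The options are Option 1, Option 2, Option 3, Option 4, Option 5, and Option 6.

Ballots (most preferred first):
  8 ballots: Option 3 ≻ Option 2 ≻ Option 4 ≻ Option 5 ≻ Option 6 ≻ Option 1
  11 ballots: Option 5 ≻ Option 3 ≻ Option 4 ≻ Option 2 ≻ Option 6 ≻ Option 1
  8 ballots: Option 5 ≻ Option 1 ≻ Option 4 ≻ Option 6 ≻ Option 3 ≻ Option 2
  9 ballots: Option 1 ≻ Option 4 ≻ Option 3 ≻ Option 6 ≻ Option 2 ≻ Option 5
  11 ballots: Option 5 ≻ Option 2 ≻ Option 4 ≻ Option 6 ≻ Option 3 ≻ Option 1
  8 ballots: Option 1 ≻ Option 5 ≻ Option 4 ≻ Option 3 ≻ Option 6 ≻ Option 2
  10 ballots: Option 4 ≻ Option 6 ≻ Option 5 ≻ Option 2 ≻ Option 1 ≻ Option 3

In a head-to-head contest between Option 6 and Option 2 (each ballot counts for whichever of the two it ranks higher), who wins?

Option 6 is ranked above Option 2 on 35 ballots; Option 2 above Option 6 on 30.

Option 6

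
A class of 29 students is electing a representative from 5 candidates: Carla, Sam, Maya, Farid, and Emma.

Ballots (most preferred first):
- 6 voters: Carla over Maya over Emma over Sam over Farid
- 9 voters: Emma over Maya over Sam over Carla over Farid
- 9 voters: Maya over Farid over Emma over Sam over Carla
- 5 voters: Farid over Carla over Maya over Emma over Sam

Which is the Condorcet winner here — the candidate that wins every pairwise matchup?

Maya

Maya vs Carla: 18–11
Maya vs Sam: 29–0
Maya vs Farid: 24–5
Maya vs Emma: 20–9
Maya beats every other candidate.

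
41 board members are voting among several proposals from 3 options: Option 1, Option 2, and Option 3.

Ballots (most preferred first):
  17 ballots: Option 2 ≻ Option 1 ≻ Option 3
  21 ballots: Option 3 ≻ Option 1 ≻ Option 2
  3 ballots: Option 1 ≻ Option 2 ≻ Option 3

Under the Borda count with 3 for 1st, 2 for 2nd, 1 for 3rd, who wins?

Option 1: 17×2 + 21×2 + 3×3 = 85
Option 2: 17×3 + 21×1 + 3×2 = 78
Option 3: 17×1 + 21×3 + 3×1 = 83

Option 1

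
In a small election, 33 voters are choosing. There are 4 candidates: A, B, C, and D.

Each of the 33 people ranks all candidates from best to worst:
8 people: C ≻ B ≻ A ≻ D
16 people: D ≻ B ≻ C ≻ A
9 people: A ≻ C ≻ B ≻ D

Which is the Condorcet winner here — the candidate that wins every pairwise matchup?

C

C vs A: 24–9
C vs B: 17–16
C vs D: 17–16
C beats every other candidate.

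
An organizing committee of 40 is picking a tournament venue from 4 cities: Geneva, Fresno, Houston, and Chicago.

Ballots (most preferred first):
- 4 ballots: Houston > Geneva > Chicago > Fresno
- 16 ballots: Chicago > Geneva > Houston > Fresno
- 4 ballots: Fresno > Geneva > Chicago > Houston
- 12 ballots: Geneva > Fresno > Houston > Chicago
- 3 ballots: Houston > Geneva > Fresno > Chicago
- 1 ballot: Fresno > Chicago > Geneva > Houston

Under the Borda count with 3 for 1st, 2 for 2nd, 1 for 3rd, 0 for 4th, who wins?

Geneva: 4×2 + 16×2 + 4×2 + 12×3 + 3×2 + 1×1 = 91
Fresno: 4×0 + 16×0 + 4×3 + 12×2 + 3×1 + 1×3 = 42
Houston: 4×3 + 16×1 + 4×0 + 12×1 + 3×3 + 1×0 = 49
Chicago: 4×1 + 16×3 + 4×1 + 12×0 + 3×0 + 1×2 = 58

Geneva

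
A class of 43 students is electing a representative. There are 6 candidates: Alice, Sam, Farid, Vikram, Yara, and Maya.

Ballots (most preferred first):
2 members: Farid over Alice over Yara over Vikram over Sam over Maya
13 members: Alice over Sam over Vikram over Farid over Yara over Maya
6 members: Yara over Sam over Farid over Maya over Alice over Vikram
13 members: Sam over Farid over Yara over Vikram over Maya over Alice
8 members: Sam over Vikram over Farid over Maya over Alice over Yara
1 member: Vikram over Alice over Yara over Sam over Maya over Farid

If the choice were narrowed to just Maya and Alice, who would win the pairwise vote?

Maya is ranked above Alice on 27 ballots; Alice above Maya on 16.

Maya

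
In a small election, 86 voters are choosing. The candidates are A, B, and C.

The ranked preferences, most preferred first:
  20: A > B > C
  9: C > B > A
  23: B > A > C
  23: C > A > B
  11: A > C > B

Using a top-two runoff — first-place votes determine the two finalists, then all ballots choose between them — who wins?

Round 1 first-place votes: A 31, B 23, C 32. C and A advance.
Runoff: C is ranked above A on 32 ballots, A above C on 54.

A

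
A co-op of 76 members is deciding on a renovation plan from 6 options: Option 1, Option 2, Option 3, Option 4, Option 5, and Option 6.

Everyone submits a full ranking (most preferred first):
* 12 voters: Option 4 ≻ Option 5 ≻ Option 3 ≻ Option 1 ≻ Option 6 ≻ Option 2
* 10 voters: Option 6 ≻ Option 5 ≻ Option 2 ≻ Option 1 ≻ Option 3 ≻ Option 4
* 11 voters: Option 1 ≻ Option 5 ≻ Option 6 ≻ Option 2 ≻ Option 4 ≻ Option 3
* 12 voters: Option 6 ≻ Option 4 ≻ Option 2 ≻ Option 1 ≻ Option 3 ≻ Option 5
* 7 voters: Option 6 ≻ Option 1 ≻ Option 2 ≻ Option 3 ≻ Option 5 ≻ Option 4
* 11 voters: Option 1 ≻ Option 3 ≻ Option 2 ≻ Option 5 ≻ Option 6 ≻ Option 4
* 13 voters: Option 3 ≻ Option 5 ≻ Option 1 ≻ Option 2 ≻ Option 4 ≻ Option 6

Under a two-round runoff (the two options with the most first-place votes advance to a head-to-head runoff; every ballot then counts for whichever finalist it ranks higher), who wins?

Round 1 first-place votes: Option 1 22, Option 2 0, Option 3 13, Option 4 12, Option 5 0, Option 6 29. Option 6 and Option 1 advance.
Runoff: Option 6 is ranked above Option 1 on 29 ballots, Option 1 above Option 6 on 47.

Option 1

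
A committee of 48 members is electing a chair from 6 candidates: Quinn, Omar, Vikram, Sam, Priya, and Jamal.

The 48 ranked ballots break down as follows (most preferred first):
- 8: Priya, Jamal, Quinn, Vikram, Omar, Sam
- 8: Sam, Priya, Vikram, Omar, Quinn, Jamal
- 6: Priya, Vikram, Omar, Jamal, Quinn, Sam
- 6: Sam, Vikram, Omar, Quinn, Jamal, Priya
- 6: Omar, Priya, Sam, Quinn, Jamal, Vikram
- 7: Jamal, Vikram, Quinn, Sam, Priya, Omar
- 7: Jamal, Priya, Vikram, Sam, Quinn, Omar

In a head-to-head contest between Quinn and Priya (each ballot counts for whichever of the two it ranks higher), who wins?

Priya

Quinn is ranked above Priya on 13 ballots; Priya above Quinn on 35.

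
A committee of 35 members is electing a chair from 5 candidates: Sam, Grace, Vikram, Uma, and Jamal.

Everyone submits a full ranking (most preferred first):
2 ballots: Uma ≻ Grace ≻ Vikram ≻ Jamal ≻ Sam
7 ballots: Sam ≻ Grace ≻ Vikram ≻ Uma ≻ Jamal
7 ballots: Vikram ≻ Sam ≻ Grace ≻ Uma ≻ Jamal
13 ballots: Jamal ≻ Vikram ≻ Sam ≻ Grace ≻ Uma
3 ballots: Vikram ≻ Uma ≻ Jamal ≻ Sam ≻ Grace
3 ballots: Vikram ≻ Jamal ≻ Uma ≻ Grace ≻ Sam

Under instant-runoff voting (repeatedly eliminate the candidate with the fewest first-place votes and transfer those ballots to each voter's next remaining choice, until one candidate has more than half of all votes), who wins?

Round 1: Sam 7, Grace 0, Vikram 13, Uma 2, Jamal 13. Grace eliminated.
Round 2: Sam 7, Vikram 13, Uma 2, Jamal 13. Uma eliminated.
Round 3: Sam 7, Vikram 15, Jamal 13. Sam eliminated.
Round 4: Vikram 22, Jamal 13. Vikram has a majority (≥18).

Vikram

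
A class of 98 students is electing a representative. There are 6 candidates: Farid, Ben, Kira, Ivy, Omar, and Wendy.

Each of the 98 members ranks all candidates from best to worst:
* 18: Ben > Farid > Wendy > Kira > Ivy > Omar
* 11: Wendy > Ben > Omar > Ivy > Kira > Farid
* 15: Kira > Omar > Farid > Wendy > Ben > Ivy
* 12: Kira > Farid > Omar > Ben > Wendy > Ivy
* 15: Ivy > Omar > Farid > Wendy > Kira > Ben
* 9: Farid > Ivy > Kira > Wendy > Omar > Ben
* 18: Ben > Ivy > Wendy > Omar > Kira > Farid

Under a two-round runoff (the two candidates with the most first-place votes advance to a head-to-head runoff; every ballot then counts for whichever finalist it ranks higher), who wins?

Kira

Round 1 first-place votes: Farid 9, Ben 36, Kira 27, Ivy 15, Omar 0, Wendy 11. Ben and Kira advance.
Runoff: Ben is ranked above Kira on 47 ballots, Kira above Ben on 51.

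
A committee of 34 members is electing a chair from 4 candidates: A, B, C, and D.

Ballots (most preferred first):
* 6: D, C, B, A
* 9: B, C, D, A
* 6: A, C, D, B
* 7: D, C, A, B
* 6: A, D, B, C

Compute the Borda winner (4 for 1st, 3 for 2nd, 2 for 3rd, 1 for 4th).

A: 6×1 + 9×1 + 6×4 + 7×2 + 6×4 = 77
B: 6×2 + 9×4 + 6×1 + 7×1 + 6×2 = 73
C: 6×3 + 9×3 + 6×3 + 7×3 + 6×1 = 90
D: 6×4 + 9×2 + 6×2 + 7×4 + 6×3 = 100

D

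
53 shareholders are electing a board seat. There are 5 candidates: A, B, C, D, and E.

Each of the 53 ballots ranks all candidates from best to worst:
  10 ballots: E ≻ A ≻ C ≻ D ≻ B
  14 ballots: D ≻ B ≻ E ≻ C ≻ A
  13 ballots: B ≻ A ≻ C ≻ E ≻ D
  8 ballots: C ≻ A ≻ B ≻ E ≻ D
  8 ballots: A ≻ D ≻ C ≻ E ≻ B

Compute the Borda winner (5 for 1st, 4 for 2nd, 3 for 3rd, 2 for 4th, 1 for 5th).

A: 10×4 + 14×1 + 13×4 + 8×4 + 8×5 = 178
B: 10×1 + 14×4 + 13×5 + 8×3 + 8×1 = 163
C: 10×3 + 14×2 + 13×3 + 8×5 + 8×3 = 161
D: 10×2 + 14×5 + 13×1 + 8×1 + 8×4 = 143
E: 10×5 + 14×3 + 13×2 + 8×2 + 8×2 = 150

A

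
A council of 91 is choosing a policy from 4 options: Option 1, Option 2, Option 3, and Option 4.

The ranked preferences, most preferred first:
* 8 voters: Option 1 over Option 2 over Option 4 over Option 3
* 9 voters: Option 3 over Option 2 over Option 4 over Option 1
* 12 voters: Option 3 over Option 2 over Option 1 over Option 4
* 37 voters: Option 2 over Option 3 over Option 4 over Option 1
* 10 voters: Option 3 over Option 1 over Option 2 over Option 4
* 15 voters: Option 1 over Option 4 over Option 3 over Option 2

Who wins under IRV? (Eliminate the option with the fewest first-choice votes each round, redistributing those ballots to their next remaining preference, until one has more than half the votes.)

Round 1: Option 1 23, Option 2 37, Option 3 31, Option 4 0. Option 4 eliminated.
Round 2: Option 1 23, Option 2 37, Option 3 31. Option 1 eliminated.
Round 3: Option 2 45, Option 3 46. Option 3 has a majority (≥46).

Option 3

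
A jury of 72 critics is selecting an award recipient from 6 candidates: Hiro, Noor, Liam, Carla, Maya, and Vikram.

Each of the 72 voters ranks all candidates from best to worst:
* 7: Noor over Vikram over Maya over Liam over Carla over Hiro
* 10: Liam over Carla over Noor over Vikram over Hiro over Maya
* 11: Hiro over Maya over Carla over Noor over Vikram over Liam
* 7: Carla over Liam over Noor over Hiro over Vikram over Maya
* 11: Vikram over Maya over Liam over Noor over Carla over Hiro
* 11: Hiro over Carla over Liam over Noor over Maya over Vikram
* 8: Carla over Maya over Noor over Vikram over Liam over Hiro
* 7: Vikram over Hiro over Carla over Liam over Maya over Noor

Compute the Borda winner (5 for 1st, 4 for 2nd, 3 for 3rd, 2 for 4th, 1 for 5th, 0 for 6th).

Hiro: 7×0 + 10×1 + 11×5 + 7×2 + 11×0 + 11×5 + 8×0 + 7×4 = 162
Noor: 7×5 + 10×3 + 11×2 + 7×3 + 11×2 + 11×2 + 8×3 + 7×0 = 176
Liam: 7×2 + 10×5 + 11×0 + 7×4 + 11×3 + 11×3 + 8×1 + 7×2 = 180
Carla: 7×1 + 10×4 + 11×3 + 7×5 + 11×1 + 11×4 + 8×5 + 7×3 = 231
Maya: 7×3 + 10×0 + 11×4 + 7×0 + 11×4 + 11×1 + 8×4 + 7×1 = 159
Vikram: 7×4 + 10×2 + 11×1 + 7×1 + 11×5 + 11×0 + 8×2 + 7×5 = 172

Carla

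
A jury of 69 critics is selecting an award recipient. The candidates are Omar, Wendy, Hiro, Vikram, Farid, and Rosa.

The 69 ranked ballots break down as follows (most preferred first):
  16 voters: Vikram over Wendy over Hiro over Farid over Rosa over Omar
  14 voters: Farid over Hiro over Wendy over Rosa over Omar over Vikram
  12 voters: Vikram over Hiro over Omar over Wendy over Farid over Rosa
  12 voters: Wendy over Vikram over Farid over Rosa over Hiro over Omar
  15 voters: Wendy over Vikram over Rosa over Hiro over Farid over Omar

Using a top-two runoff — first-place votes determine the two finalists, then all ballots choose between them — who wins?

Round 1 first-place votes: Omar 0, Wendy 27, Hiro 0, Vikram 28, Farid 14, Rosa 0. Vikram and Wendy advance.
Runoff: Vikram is ranked above Wendy on 28 ballots, Wendy above Vikram on 41.

Wendy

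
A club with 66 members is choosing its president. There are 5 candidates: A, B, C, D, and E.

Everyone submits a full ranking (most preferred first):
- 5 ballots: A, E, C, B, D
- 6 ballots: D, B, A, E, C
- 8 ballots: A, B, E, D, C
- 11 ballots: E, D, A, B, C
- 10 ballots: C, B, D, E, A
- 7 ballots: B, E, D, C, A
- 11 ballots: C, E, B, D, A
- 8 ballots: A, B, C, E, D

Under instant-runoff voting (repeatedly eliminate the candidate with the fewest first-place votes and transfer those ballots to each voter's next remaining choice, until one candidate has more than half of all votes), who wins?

A

Round 1: A 21, B 7, C 21, D 6, E 11. D eliminated.
Round 2: A 21, B 13, C 21, E 11. E eliminated.
Round 3: A 32, B 13, C 21. B eliminated.
Round 4: A 38, C 28. A has a majority (≥34).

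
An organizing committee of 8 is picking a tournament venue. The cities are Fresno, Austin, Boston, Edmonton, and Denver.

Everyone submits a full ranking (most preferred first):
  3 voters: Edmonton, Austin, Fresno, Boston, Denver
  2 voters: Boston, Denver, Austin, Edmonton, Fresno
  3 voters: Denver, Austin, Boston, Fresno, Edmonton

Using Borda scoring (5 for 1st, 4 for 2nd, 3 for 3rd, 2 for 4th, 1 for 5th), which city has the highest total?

Austin

Fresno: 3×3 + 2×1 + 3×2 = 17
Austin: 3×4 + 2×3 + 3×4 = 30
Boston: 3×2 + 2×5 + 3×3 = 25
Edmonton: 3×5 + 2×2 + 3×1 = 22
Denver: 3×1 + 2×4 + 3×5 = 26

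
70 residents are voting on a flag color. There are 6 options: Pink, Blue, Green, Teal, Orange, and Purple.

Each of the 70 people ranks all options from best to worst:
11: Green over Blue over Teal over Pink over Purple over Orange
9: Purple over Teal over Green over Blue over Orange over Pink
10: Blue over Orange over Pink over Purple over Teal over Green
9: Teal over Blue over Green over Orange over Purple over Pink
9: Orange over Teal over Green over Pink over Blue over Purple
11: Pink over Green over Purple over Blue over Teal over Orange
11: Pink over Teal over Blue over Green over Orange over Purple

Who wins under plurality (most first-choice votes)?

First-place votes: Pink 22, Blue 10, Green 11, Teal 9, Orange 9, Purple 9.

Pink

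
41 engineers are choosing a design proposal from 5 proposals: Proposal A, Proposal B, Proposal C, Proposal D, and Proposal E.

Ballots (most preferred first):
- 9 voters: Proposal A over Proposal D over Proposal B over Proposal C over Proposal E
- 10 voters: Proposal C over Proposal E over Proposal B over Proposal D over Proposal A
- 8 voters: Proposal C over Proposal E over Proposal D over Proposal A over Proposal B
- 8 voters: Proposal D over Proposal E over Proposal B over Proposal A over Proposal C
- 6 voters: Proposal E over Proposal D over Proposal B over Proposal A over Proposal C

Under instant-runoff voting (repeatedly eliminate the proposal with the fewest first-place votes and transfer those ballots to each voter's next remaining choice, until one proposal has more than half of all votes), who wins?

Round 1: Proposal A 9, Proposal B 0, Proposal C 18, Proposal D 8, Proposal E 6. Proposal B eliminated.
Round 2: Proposal A 9, Proposal C 18, Proposal D 8, Proposal E 6. Proposal E eliminated.
Round 3: Proposal A 9, Proposal C 18, Proposal D 14. Proposal A eliminated.
Round 4: Proposal C 18, Proposal D 23. Proposal D has a majority (≥21).

Proposal D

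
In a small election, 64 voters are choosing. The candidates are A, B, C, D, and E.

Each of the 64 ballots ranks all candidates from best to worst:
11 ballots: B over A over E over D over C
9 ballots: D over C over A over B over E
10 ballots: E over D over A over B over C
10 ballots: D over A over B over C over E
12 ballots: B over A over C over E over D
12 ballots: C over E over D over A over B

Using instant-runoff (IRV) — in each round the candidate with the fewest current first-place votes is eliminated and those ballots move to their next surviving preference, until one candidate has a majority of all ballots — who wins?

Round 1: A 0, B 23, C 12, D 19, E 10. A eliminated.
Round 2: B 23, C 12, D 19, E 10. E eliminated.
Round 3: B 23, C 12, D 29. C eliminated.
Round 4: B 23, D 41. D has a majority (≥33).

D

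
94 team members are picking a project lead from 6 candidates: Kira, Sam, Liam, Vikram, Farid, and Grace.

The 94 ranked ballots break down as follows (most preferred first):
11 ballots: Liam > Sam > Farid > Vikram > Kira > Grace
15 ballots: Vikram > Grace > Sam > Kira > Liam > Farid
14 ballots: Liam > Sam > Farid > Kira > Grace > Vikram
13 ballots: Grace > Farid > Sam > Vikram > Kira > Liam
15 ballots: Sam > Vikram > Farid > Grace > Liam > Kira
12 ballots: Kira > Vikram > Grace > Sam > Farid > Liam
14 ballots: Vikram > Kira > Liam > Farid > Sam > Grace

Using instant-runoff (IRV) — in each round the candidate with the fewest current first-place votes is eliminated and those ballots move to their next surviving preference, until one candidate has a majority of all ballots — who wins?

Sam

Round 1: Kira 12, Sam 15, Liam 25, Vikram 29, Farid 0, Grace 13. Farid eliminated.
Round 2: Kira 12, Sam 15, Liam 25, Vikram 29, Grace 13. Kira eliminated.
Round 3: Sam 15, Liam 25, Vikram 41, Grace 13. Grace eliminated.
Round 4: Sam 28, Liam 25, Vikram 41. Liam eliminated.
Round 5: Sam 53, Vikram 41. Sam has a majority (≥48).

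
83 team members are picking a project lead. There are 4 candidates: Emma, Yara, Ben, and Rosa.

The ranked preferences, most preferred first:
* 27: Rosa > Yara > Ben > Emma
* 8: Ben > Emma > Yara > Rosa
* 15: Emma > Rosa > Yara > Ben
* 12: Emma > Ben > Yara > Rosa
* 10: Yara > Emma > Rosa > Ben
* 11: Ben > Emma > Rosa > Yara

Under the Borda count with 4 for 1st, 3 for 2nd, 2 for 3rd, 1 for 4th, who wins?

Emma

Emma: 27×1 + 8×3 + 15×4 + 12×4 + 10×3 + 11×3 = 222
Yara: 27×3 + 8×2 + 15×2 + 12×2 + 10×4 + 11×1 = 202
Ben: 27×2 + 8×4 + 15×1 + 12×3 + 10×1 + 11×4 = 191
Rosa: 27×4 + 8×1 + 15×3 + 12×1 + 10×2 + 11×2 = 215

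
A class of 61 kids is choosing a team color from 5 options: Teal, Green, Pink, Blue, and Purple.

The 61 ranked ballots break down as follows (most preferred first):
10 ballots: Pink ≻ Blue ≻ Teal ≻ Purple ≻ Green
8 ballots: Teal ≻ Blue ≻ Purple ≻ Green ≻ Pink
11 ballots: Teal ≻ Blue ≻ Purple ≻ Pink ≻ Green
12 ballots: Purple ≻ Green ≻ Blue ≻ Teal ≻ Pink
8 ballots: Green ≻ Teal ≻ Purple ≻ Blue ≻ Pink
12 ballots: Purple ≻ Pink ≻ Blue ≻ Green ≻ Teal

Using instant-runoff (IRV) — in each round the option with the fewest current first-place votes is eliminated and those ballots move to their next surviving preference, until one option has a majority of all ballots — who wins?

Round 1: Teal 19, Green 8, Pink 10, Blue 0, Purple 24. Blue eliminated.
Round 2: Teal 19, Green 8, Pink 10, Purple 24. Green eliminated.
Round 3: Teal 27, Pink 10, Purple 24. Pink eliminated.
Round 4: Teal 37, Purple 24. Teal has a majority (≥31).

Teal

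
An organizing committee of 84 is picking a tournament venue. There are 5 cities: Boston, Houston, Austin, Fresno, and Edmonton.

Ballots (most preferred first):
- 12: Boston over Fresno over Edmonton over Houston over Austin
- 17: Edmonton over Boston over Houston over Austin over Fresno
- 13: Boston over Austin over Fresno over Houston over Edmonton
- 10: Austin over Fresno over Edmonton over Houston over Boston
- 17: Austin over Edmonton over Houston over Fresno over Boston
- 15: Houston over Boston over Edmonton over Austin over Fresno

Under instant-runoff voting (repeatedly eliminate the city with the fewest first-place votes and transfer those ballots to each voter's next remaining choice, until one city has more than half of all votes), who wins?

Boston

Round 1: Boston 25, Houston 15, Austin 27, Fresno 0, Edmonton 17. Fresno eliminated.
Round 2: Boston 25, Houston 15, Austin 27, Edmonton 17. Houston eliminated.
Round 3: Boston 40, Austin 27, Edmonton 17. Edmonton eliminated.
Round 4: Boston 57, Austin 27. Boston has a majority (≥43).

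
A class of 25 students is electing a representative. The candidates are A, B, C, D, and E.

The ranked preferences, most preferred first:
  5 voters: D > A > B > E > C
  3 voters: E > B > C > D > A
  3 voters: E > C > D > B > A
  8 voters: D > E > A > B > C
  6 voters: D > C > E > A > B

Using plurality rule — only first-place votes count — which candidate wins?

D

First-place votes: A 0, B 0, C 0, D 19, E 6.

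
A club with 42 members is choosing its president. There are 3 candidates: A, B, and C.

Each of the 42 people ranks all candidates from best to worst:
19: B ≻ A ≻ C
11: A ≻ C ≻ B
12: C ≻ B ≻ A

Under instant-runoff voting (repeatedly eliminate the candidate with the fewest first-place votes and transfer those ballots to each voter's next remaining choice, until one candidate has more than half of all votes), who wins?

C

Round 1: A 11, B 19, C 12. A eliminated.
Round 2: B 19, C 23. C has a majority (≥22).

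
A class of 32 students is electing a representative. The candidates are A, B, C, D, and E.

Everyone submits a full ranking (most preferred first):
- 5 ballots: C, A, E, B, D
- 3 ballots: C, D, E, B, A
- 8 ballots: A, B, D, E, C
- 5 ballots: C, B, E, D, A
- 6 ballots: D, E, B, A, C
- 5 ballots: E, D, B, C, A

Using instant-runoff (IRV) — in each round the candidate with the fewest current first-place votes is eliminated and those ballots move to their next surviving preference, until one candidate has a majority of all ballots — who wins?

D

Round 1: A 8, B 0, C 13, D 6, E 5. B eliminated.
Round 2: A 8, C 13, D 6, E 5. E eliminated.
Round 3: A 8, C 13, D 11. A eliminated.
Round 4: C 13, D 19. D has a majority (≥17).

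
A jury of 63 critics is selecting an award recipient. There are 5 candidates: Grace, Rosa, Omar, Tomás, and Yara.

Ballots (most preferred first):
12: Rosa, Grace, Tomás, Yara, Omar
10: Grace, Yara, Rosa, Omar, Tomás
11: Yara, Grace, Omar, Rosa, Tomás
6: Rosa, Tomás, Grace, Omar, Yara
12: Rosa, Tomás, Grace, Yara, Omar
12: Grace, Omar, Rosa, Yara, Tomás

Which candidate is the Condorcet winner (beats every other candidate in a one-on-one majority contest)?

Grace vs Rosa: 33–30
Grace vs Omar: 63–0
Grace vs Tomás: 45–18
Grace vs Yara: 52–11
Grace beats every other candidate.

Grace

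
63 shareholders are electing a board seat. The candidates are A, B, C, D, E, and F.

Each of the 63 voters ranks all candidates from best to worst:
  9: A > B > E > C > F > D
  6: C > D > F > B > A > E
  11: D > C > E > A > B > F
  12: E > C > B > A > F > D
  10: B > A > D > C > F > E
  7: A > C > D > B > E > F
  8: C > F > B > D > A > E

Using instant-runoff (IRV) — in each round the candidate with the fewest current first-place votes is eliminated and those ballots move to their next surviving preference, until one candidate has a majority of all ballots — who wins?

C

Round 1: A 16, B 10, C 14, D 11, E 12, F 0. F eliminated.
Round 2: A 16, B 10, C 14, D 11, E 12. B eliminated.
Round 3: A 26, C 14, D 11, E 12. D eliminated.
Round 4: A 26, C 25, E 12. E eliminated.
Round 5: A 26, C 37. C has a majority (≥32).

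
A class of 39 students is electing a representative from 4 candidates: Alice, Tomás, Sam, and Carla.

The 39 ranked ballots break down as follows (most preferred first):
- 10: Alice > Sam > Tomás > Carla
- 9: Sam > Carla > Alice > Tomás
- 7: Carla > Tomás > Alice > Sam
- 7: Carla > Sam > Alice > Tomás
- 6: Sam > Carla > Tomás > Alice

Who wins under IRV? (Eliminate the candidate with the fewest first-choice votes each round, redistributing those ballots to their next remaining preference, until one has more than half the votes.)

Round 1: Alice 10, Tomás 0, Sam 15, Carla 14. Tomás eliminated.
Round 2: Alice 10, Sam 15, Carla 14. Alice eliminated.
Round 3: Sam 25, Carla 14. Sam has a majority (≥20).

Sam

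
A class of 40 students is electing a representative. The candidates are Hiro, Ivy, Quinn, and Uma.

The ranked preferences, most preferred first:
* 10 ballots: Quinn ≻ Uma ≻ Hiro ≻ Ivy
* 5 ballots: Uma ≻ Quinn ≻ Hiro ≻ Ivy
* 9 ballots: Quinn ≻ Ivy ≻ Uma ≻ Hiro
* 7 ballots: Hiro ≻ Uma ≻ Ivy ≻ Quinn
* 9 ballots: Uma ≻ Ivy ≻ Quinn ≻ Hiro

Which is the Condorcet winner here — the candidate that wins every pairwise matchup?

Uma

Uma vs Hiro: 33–7
Uma vs Ivy: 31–9
Uma vs Quinn: 21–19
Uma beats every other candidate.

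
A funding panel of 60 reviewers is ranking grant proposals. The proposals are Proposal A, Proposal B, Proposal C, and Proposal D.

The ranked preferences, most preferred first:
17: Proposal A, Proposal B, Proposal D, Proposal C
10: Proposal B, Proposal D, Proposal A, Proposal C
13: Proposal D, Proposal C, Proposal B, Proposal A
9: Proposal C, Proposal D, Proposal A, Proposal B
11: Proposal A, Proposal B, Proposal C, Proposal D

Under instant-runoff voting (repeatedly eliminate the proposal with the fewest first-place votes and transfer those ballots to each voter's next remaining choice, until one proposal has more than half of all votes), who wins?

Round 1: Proposal A 28, Proposal B 10, Proposal C 9, Proposal D 13. Proposal C eliminated.
Round 2: Proposal A 28, Proposal B 10, Proposal D 22. Proposal B eliminated.
Round 3: Proposal A 28, Proposal D 32. Proposal D has a majority (≥31).

Proposal D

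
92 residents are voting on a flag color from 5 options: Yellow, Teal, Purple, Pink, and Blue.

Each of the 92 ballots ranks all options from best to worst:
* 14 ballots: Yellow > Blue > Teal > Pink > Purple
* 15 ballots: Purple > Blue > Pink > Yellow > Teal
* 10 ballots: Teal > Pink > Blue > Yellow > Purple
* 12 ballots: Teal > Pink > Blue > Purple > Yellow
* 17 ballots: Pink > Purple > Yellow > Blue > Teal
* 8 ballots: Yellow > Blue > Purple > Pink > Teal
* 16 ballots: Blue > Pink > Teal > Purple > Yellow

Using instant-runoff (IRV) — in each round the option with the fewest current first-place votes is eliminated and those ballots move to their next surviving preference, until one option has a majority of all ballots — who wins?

Blue

Round 1: Yellow 22, Teal 22, Purple 15, Pink 17, Blue 16. Purple eliminated.
Round 2: Yellow 22, Teal 22, Pink 17, Blue 31. Pink eliminated.
Round 3: Yellow 39, Teal 22, Blue 31. Teal eliminated.
Round 4: Yellow 39, Blue 53. Blue has a majority (≥47).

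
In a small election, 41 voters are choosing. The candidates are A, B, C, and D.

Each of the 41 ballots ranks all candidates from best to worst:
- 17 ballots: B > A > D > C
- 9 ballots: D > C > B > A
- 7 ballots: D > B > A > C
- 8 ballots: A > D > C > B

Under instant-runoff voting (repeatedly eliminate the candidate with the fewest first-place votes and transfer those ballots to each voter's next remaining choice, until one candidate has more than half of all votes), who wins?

D

Round 1: A 8, B 17, C 0, D 16. C eliminated.
Round 2: A 8, B 17, D 16. A eliminated.
Round 3: B 17, D 24. D has a majority (≥21).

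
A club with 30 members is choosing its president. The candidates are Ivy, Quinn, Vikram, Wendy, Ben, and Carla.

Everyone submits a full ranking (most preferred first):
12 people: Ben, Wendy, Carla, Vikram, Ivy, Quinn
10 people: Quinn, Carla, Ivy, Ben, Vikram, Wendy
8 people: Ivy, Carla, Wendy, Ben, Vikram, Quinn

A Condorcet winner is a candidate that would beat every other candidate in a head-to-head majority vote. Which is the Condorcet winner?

Carla vs Ivy: 22–8
Carla vs Quinn: 20–10
Carla vs Vikram: 30–0
Carla vs Wendy: 18–12
Carla vs Ben: 18–12
Carla beats every other candidate.

Carla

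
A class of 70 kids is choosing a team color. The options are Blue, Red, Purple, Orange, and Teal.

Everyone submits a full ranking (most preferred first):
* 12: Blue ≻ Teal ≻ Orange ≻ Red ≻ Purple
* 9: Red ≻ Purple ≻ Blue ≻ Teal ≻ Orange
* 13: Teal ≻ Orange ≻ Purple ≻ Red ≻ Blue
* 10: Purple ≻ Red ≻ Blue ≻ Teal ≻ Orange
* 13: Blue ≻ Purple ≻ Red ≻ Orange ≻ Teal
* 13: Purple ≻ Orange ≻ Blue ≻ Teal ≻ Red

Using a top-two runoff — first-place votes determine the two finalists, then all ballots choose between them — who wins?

Round 1 first-place votes: Blue 25, Red 9, Purple 23, Orange 0, Teal 13. Blue and Purple advance.
Runoff: Blue is ranked above Purple on 25 ballots, Purple above Blue on 45.

Purple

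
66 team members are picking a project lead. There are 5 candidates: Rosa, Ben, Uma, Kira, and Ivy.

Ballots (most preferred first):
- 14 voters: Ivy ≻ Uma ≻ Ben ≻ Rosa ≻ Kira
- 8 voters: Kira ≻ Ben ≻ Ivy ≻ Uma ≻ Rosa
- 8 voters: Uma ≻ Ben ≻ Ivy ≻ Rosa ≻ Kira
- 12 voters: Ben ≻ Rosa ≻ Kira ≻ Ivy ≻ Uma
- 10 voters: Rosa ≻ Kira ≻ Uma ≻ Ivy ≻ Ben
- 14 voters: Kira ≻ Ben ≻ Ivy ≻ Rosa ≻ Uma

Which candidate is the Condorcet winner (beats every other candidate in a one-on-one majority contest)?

Ben vs Rosa: 56–10
Ben vs Uma: 34–32
Ben vs Kira: 34–32
Ben vs Ivy: 42–24
Ben beats every other candidate.

Ben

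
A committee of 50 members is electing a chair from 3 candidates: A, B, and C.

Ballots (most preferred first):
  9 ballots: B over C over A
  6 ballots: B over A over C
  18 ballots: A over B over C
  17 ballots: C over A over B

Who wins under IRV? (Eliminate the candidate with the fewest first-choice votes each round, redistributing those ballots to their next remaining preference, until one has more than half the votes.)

Round 1: A 18, B 15, C 17. B eliminated.
Round 2: A 24, C 26. C has a majority (≥26).

C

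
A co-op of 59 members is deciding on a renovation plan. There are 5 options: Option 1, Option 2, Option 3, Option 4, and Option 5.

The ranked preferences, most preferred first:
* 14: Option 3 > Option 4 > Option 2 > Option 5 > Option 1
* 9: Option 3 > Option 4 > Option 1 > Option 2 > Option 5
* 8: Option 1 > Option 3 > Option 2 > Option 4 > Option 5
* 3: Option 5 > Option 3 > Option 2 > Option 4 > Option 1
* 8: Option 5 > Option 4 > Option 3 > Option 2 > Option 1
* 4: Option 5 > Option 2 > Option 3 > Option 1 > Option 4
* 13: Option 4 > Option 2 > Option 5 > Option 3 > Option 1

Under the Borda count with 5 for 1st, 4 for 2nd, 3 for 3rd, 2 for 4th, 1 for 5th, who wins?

Option 3

Option 1: 14×1 + 9×3 + 8×5 + 3×1 + 8×1 + 4×2 + 13×1 = 113
Option 2: 14×3 + 9×2 + 8×3 + 3×3 + 8×2 + 4×4 + 13×4 = 177
Option 3: 14×5 + 9×5 + 8×4 + 3×4 + 8×3 + 4×3 + 13×2 = 221
Option 4: 14×4 + 9×4 + 8×2 + 3×2 + 8×4 + 4×1 + 13×5 = 215
Option 5: 14×2 + 9×1 + 8×1 + 3×5 + 8×5 + 4×5 + 13×3 = 159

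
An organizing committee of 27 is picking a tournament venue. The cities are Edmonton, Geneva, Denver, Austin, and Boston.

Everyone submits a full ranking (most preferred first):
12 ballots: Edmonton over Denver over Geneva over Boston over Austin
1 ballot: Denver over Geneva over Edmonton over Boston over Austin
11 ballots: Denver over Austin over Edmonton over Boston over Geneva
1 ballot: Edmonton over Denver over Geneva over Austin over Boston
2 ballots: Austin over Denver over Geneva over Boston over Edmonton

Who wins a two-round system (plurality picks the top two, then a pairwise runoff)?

Round 1 first-place votes: Edmonton 13, Geneva 0, Denver 12, Austin 2, Boston 0. Edmonton and Denver advance.
Runoff: Edmonton is ranked above Denver on 13 ballots, Denver above Edmonton on 14.

Denver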